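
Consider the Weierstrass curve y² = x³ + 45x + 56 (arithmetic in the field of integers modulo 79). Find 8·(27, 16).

Write Q = (27, 16).
Repeated addition: build up to 8Q.
2Q: tangent at (27, 16): λ = (3·27² + 45)/(2·16) ≡ 20/32. 32⁻¹ ≡ 42 (mod 79) since 32·42 = 1344 ≡ 1, so λ ≡ 20·42 ≡ 50.
  x = λ² - 27 - 27 = 2500 - 54 ≡ 76; y = λ·(27 - 76) - 16 ≡ 62. → (76, 62)
3Q: (76, 62) + (27, 16). λ = (16 - 62)/(27 - 76) ≡ 33/30 mod 79. 30⁻¹ ≡ 29 (mod 79), so λ ≡ 9.
  x = λ² - 76 - 27 = 81 - 103 ≡ 57; y = λ·(76 - 57) - 62 ≡ 30. → (57, 30)
4Q: (57, 30) + (27, 16). λ = (16 - 30)/(27 - 57) ≡ 65/49 mod 79. 49⁻¹ ≡ 50 (mod 79), so λ ≡ 11.
  x = λ² - 57 - 27 = 121 - 84 ≡ 37; y = λ·(57 - 37) - 30 ≡ 32. → (37, 32)
5Q: (37, 32) + (27, 16). λ = (16 - 32)/(27 - 37) ≡ 63/69 mod 79. 69⁻¹ ≡ 71 (mod 79), so λ ≡ 49.
  x = λ² - 37 - 27 = 2401 - 64 ≡ 46; y = λ·(37 - 46) - 32 ≡ 1. → (46, 1)
6Q: (46, 1) + (27, 16). λ = (16 - 1)/(27 - 46) ≡ 15/60 mod 79. 60⁻¹ ≡ 54 (mod 79), so λ ≡ 20.
  x = λ² - 46 - 27 = 400 - 73 ≡ 11; y = λ·(46 - 11) - 1 ≡ 67. → (11, 67)
7Q: (11, 67) + (27, 16). λ = (16 - 67)/(27 - 11) ≡ 28/16 mod 79. 16⁻¹ ≡ 5 (mod 79) since 16·5 = 80 ≡ 1, so λ ≡ 61.
  x = λ² - 11 - 27 = 3721 - 38 ≡ 49; y = λ·(11 - 49) - 67 ≡ 64. → (49, 64)
8Q: (49, 64) + (27, 16). λ = (16 - 64)/(27 - 49) ≡ 31/57 mod 79. 57⁻¹ ≡ 61 (mod 79), so λ ≡ 74.
  x = λ² - 49 - 27 = 5476 - 76 ≡ 28; y = λ·(49 - 28) - 64 ≡ 68. → (28, 68)

(28, 68)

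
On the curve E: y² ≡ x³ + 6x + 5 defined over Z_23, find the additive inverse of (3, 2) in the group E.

(3, 21)

-(3, 2) = (3, -2 mod 23) = (3, 21).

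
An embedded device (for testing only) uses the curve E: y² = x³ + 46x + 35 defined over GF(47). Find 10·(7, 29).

Write Q = (7, 29).
Repeated addition: build up to 10Q.
2Q: tangent at (7, 29): λ = (3·7² + 46)/(2·29) ≡ 5/11. 11⁻¹ ≡ 30 (mod 47) since 11·30 = 330 ≡ 1, so λ ≡ 5·30 ≡ 9.
  x = λ² - 7 - 7 = 81 - 14 ≡ 20; y = λ·(7 - 20) - 29 ≡ 42. → (20, 42)
3Q: (20, 42) + (7, 29). λ = (29 - 42)/(7 - 20) ≡ 34/34 mod 47. 34⁻¹ ≡ 18 (mod 47), so λ ≡ 1.
  x = λ² - 20 - 7 = 1 - 27 ≡ 21; y = λ·(20 - 21) - 42 ≡ 4. → (21, 4)
4Q: (21, 4) + (7, 29). λ = (29 - 4)/(7 - 21) ≡ 25/33 mod 47. 33⁻¹ ≡ 10 (mod 47) since 33·10 = 330 ≡ 1, so λ ≡ 15.
  x = λ² - 21 - 7 = 225 - 28 ≡ 9; y = λ·(21 - 9) - 4 ≡ 35. → (9, 35)
5Q: (9, 35) + (7, 29). λ = (29 - 35)/(7 - 9) ≡ 41/45 mod 47. 45⁻¹ ≡ 23 (mod 47) since 45·23 = 1035 ≡ 1, so λ ≡ 3.
  x = λ² - 9 - 7 = 9 - 16 ≡ 40; y = λ·(9 - 40) - 35 ≡ 13. → (40, 13)
6Q: (40, 13) + (7, 29). λ = (29 - 13)/(7 - 40) ≡ 16/14 mod 47. 14⁻¹ ≡ 37 (mod 47), so λ ≡ 28.
  x = λ² - 40 - 7 = 784 - 47 ≡ 32; y = λ·(40 - 32) - 13 ≡ 23. → (32, 23)
7Q: (32, 23) + (7, 29). λ = (29 - 23)/(7 - 32) ≡ 6/22 mod 47. 22⁻¹ ≡ 15 (mod 47), so λ ≡ 43.
  x = λ² - 32 - 7 = 1849 - 39 ≡ 24; y = λ·(32 - 24) - 23 ≡ 39. → (24, 39)
8Q: (24, 39) + (7, 29). λ = (29 - 39)/(7 - 24) ≡ 37/30 mod 47. 30⁻¹ ≡ 11 (mod 47) since 30·11 = 330 ≡ 1, so λ ≡ 31.
  x = λ² - 24 - 7 = 961 - 31 ≡ 37; y = λ·(24 - 37) - 39 ≡ 28. → (37, 28)
9Q: (37, 28) + (7, 29). λ = (29 - 28)/(7 - 37) ≡ 1/17 mod 47. 17⁻¹ ≡ 36 (mod 47) since 17·36 = 612 ≡ 1, so λ ≡ 36.
  x = λ² - 37 - 7 = 1296 - 44 ≡ 30; y = λ·(37 - 30) - 28 ≡ 36. → (30, 36)
10Q: (30, 36) + (7, 29). λ = (29 - 36)/(7 - 30) ≡ 40/24 mod 47. 24⁻¹ ≡ 2 (mod 47), so λ ≡ 33.
  x = λ² - 30 - 7 = 1089 - 37 ≡ 18; y = λ·(30 - 18) - 36 ≡ 31. → (18, 31)

(18, 31)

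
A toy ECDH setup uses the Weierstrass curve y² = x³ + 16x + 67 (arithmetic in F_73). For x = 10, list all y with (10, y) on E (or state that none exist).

none

x³ + 16x + 67 = 1227 ≡ 59 (mod 73).
59 is a non-residue mod 73; no y exists.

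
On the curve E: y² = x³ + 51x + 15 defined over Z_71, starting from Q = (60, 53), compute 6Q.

(39, 60)

Repeated addition: build up to 6Q.
2Q: tangent at (60, 53): λ = (3·60² + 51)/(2·53) ≡ 59/35. 35⁻¹ ≡ 69 (mod 71), so λ ≡ 59·69 ≡ 24.
  x = λ² - 60 - 60 = 576 - 120 ≡ 30; y = λ·(60 - 30) - 53 ≡ 28. → (30, 28)
3Q: (30, 28) + (60, 53). λ = (53 - 28)/(60 - 30) ≡ 25/30 mod 71. 30⁻¹ ≡ 45 (mod 71) since 30·45 = 1350 ≡ 1, so λ ≡ 60.
  x = λ² - 30 - 60 = 3600 - 90 ≡ 31; y = λ·(30 - 31) - 28 ≡ 54. → (31, 54)
4Q: (31, 54) + (60, 53). λ = (53 - 54)/(60 - 31) ≡ 70/29 mod 71. 29⁻¹ ≡ 49 (mod 71), so λ ≡ 22.
  x = λ² - 31 - 60 = 484 - 91 ≡ 38; y = λ·(31 - 38) - 54 ≡ 5. → (38, 5)
5Q: (38, 5) + (60, 53). λ = (53 - 5)/(60 - 38) ≡ 48/22 mod 71. 22⁻¹ ≡ 42 (mod 71) since 22·42 = 924 ≡ 1, so λ ≡ 28.
  x = λ² - 38 - 60 = 784 - 98 ≡ 47; y = λ·(38 - 47) - 5 ≡ 27. → (47, 27)
6Q: (47, 27) + (60, 53). λ = (53 - 27)/(60 - 47) ≡ 26/13 mod 71. 13⁻¹ ≡ 11 (mod 71), so λ ≡ 2.
  x = λ² - 47 - 60 = 4 - 107 ≡ 39; y = λ·(47 - 39) - 27 ≡ 60. → (39, 60)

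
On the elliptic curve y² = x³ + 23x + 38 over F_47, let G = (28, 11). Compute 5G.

Repeated addition: build up to 5G.
2G: tangent at (28, 11): λ = (3·28² + 23)/(2·11) ≡ 25/22. 22⁻¹ ≡ 15 (mod 47), so λ ≡ 25·15 ≡ 46.
  x = λ² - 28 - 28 = 2116 - 56 ≡ 39; y = λ·(28 - 39) - 11 ≡ 0. → (39, 0)
3G: (39, 0) + (28, 11). λ = (11 - 0)/(28 - 39) ≡ 11/36 mod 47. 36⁻¹ ≡ 17 (mod 47), so λ ≡ 46.
  x = λ² - 39 - 28 = 2116 - 67 ≡ 28; y = λ·(39 - 28) - 0 ≡ 36. → (28, 36)
4G: (28, 36) + (28, 11): same x and y₁ ≡ -y₂, so the sum is ∞.
5G: ∞ + (28, 11) = (28, 11) (identity).

(28, 11)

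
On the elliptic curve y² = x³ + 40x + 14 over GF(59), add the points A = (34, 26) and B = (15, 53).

(34, 26) + (15, 53). λ = (53 - 26)/(15 - 34) ≡ 27/40 mod 59. 40⁻¹ ≡ 31 (mod 59), so λ ≡ 11.
  x = λ² - 34 - 15 = 121 - 49 ≡ 13; y = λ·(34 - 13) - 26 ≡ 28. → (13, 28)

(13, 28)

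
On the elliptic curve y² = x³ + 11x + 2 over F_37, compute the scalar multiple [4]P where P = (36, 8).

(24, 17)

Double-and-add on 4 = (100)₂. Start with P = (36, 8) for the leading 1-bit.
double: tangent at (36, 8): λ = (3·36² + 11)/(2·8) ≡ 14/16. 16⁻¹ ≡ 7 (mod 37), so λ ≡ 14·7 ≡ 24.
  x = λ² - 36 - 36 = 576 - 72 ≡ 23; y = λ·(36 - 23) - 8 ≡ 8. → (23, 8)
double: tangent at (23, 8): λ = (3·23² + 11)/(2·8) ≡ 7/16. 16⁻¹ ≡ 7 (mod 37) since 16·7 = 112 ≡ 1, so λ ≡ 7·7 ≡ 12.
  x = λ² - 23 - 23 = 144 - 46 ≡ 24; y = λ·(23 - 24) - 8 ≡ 17. → (24, 17)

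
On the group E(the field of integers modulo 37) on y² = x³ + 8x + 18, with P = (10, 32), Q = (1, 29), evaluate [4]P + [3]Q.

(32, 36)

First 4P:
Repeated addition: build up to 4P.
2P: tangent at (10, 32): λ = (3·10² + 8)/(2·32) ≡ 12/27. 27⁻¹ ≡ 11 (mod 37), so λ ≡ 12·11 ≡ 21.
  x = λ² - 10 - 10 = 441 - 20 ≡ 14; y = λ·(10 - 14) - 32 ≡ 32. → (14, 32)
3P: (14, 32) + (10, 32). λ = (32 - 32)/(10 - 14) ≡ 0/33 mod 37. 33⁻¹ ≡ 9 (mod 37) since 33·9 = 297 ≡ 1, so λ ≡ 0.
  x = λ² - 14 - 10 = 0 - 24 ≡ 13; y = λ·(14 - 13) - 32 ≡ 5. → (13, 5)
4P: (13, 5) + (10, 32). λ = (32 - 5)/(10 - 13) ≡ 27/34 mod 37. 34⁻¹ ≡ 12 (mod 37), so λ ≡ 28.
  x = λ² - 13 - 10 = 784 - 23 ≡ 21; y = λ·(13 - 21) - 5 ≡ 30. → (21, 30)
4P = (21, 30).
Next 3Q:
Repeated addition: build up to 3Q.
2Q: tangent at (1, 29): λ = (3·1² + 8)/(2·29) ≡ 11/21. 21⁻¹ ≡ 30 (mod 37) since 21·30 = 630 ≡ 1, so λ ≡ 11·30 ≡ 34.
  x = λ² - 1 - 1 = 1156 - 2 ≡ 7; y = λ·(1 - 7) - 29 ≡ 26. → (7, 26)
3Q: (7, 26) + (1, 29). λ = (29 - 26)/(1 - 7) ≡ 3/31 mod 37. 31⁻¹ ≡ 6 (mod 37), so λ ≡ 18.
  x = λ² - 7 - 1 = 324 - 8 ≡ 20; y = λ·(7 - 20) - 26 ≡ 36. → (20, 36)
3Q = (20, 36).
Finally 4P + 3Q:
(21, 30) + (20, 36). λ = (36 - 30)/(20 - 21) ≡ 6/36 mod 37. 36⁻¹ ≡ 36 (mod 37), so λ ≡ 31.
  x = λ² - 21 - 20 = 961 - 41 ≡ 32; y = λ·(21 - 32) - 30 ≡ 36. → (32, 36)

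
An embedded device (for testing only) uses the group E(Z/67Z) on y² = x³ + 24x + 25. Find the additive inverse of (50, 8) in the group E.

-(50, 8) = (50, -8 mod 67) = (50, 59).

(50, 59)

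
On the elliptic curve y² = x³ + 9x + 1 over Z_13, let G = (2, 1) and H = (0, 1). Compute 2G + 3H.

(3, 4)

First 2G:
Repeated addition: build up to 2G.
2G: tangent at (2, 1): λ = (3·2² + 9)/(2·1) ≡ 8/2. 2⁻¹ ≡ 7 (mod 13), so λ ≡ 8·7 ≡ 4.
  x = λ² - 2 - 2 = 16 - 4 ≡ 12; y = λ·(2 - 12) - 1 ≡ 11. → (12, 11)
2G = (12, 11).
Next 3H:
Repeated addition: build up to 3H.
2H: tangent at (0, 1): λ = (3·0² + 9)/(2·1) ≡ 9/2. 2⁻¹ ≡ 7 (mod 13) since 2·7 = 14 ≡ 1, so λ ≡ 9·7 ≡ 11.
  x = λ² - 0 - 0 = 121 - 0 ≡ 4; y = λ·(0 - 4) - 1 ≡ 7. → (4, 7)
3H: (4, 7) + (0, 1). λ = (1 - 7)/(0 - 4) ≡ 7/9 mod 13. 9⁻¹ ≡ 3 (mod 13), so λ ≡ 8.
  x = λ² - 4 - 0 = 64 - 4 ≡ 8; y = λ·(4 - 8) - 7 ≡ 0. → (8, 0)
3H = (8, 0).
Finally 2G + 3H:
(12, 11) + (8, 0). λ = (0 - 11)/(8 - 12) ≡ 2/9 mod 13. 9⁻¹ ≡ 3 (mod 13), so λ ≡ 6.
  x = λ² - 12 - 8 = 36 - 20 ≡ 3; y = λ·(12 - 3) - 11 ≡ 4. → (3, 4)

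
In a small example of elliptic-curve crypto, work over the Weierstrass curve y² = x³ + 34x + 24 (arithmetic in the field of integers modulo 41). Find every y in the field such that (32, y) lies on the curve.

none

x³ + 34x + 24 = 33880 ≡ 14 (mod 41).
14 is a non-residue mod 41; no y exists.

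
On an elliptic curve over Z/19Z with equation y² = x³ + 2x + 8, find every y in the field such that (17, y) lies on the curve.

none

x³ + 2x + 8 = 4955 ≡ 15 (mod 19).
15 is a non-residue mod 19; no y exists.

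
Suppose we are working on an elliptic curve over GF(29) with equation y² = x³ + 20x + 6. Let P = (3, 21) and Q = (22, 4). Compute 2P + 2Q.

(9, 25)

First 2P:
Repeated addition: build up to 2P.
2P: tangent at (3, 21): λ = (3·3² + 20)/(2·21) ≡ 18/13. 13⁻¹ ≡ 9 (mod 29), so λ ≡ 18·9 ≡ 17.
  x = λ² - 3 - 3 = 289 - 6 ≡ 22; y = λ·(3 - 22) - 21 ≡ 4. → (22, 4)
2P = (22, 4).
Next 2Q:
Repeated addition: build up to 2Q.
2Q: tangent at (22, 4): λ = (3·22² + 20)/(2·4) ≡ 22/8. 8⁻¹ ≡ 11 (mod 29), so λ ≡ 22·11 ≡ 10.
  x = λ² - 22 - 22 = 100 - 44 ≡ 27; y = λ·(22 - 27) - 4 ≡ 4. → (27, 4)
2Q = (27, 4).
Finally 2P + 2Q:
(22, 4) + (27, 4). λ = (4 - 4)/(27 - 22) ≡ 0/5 mod 29. 5⁻¹ ≡ 6 (mod 29), so λ ≡ 0.
  x = λ² - 22 - 27 = 0 - 49 ≡ 9; y = λ·(22 - 9) - 4 ≡ 25. → (9, 25)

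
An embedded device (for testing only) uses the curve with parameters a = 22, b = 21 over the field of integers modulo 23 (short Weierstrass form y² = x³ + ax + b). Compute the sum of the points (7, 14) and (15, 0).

(17, 15)

(7, 14) + (15, 0). λ = (0 - 14)/(15 - 7) ≡ 9/8 mod 23. 8⁻¹ ≡ 3 (mod 23) since 8·3 = 24 ≡ 1, so λ ≡ 4.
  x = λ² - 7 - 15 = 16 - 22 ≡ 17; y = λ·(7 - 17) - 14 ≡ 15. → (17, 15)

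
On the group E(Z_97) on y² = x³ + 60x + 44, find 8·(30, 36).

Write Q = (30, 36).
Repeated addition: build up to 8Q.
2Q: tangent at (30, 36): λ = (3·30² + 60)/(2·36) ≡ 44/72. 72⁻¹ ≡ 31 (mod 97) since 72·31 = 2232 ≡ 1, so λ ≡ 44·31 ≡ 6.
  x = λ² - 30 - 30 = 36 - 60 ≡ 73; y = λ·(30 - 73) - 36 ≡ 94. → (73, 94)
3Q: (73, 94) + (30, 36). λ = (36 - 94)/(30 - 73) ≡ 39/54 mod 97. 54⁻¹ ≡ 9 (mod 97), so λ ≡ 60.
  x = λ² - 73 - 30 = 3600 - 103 ≡ 5; y = λ·(73 - 5) - 94 ≡ 9. → (5, 9)
4Q: (5, 9) + (30, 36). λ = (36 - 9)/(30 - 5) ≡ 27/25 mod 97. 25⁻¹ ≡ 66 (mod 97) since 25·66 = 1650 ≡ 1, so λ ≡ 36.
  x = λ² - 5 - 30 = 1296 - 35 ≡ 0; y = λ·(5 - 0) - 9 ≡ 74. → (0, 74)
5Q: (0, 74) + (30, 36). λ = (36 - 74)/(30 - 0) ≡ 59/30 mod 97. 30⁻¹ ≡ 55 (mod 97), so λ ≡ 44.
  x = λ² - 0 - 30 = 1936 - 30 ≡ 63; y = λ·(0 - 63) - 74 ≡ 64. → (63, 64)
6Q: (63, 64) + (30, 36). λ = (36 - 64)/(30 - 63) ≡ 69/64 mod 97. 64⁻¹ ≡ 47 (mod 97) since 64·47 = 3008 ≡ 1, so λ ≡ 42.
  x = λ² - 63 - 30 = 1764 - 93 ≡ 22; y = λ·(63 - 22) - 64 ≡ 9. → (22, 9)
7Q: (22, 9) + (30, 36). λ = (36 - 9)/(30 - 22) ≡ 27/8 mod 97. 8⁻¹ ≡ 85 (mod 97), so λ ≡ 64.
  x = λ² - 22 - 30 = 4096 - 52 ≡ 67; y = λ·(22 - 67) - 9 ≡ 21. → (67, 21)
8Q: (67, 21) + (30, 36). λ = (36 - 21)/(30 - 67) ≡ 15/60 mod 97. 60⁻¹ ≡ 76 (mod 97) since 60·76 = 4560 ≡ 1, so λ ≡ 73.
  x = λ² - 67 - 30 = 5329 - 97 ≡ 91; y = λ·(67 - 91) - 21 ≡ 70. → (91, 70)

(91, 70)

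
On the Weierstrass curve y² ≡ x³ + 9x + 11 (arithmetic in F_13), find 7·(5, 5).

(8, 7)

Write Q = (5, 5).
Repeated addition: build up to 7Q.
2Q: tangent at (5, 5): λ = (3·5² + 9)/(2·5) ≡ 6/10. 10⁻¹ ≡ 4 (mod 13), so λ ≡ 6·4 ≡ 11.
  x = λ² - 5 - 5 = 121 - 10 ≡ 7; y = λ·(5 - 7) - 5 ≡ 12. → (7, 12)
3Q: (7, 12) + (5, 5). λ = (5 - 12)/(5 - 7) ≡ 6/11 mod 13. 11⁻¹ ≡ 6 (mod 13) since 11·6 = 66 ≡ 1, so λ ≡ 10.
  x = λ² - 7 - 5 = 100 - 12 ≡ 10; y = λ·(7 - 10) - 12 ≡ 10. → (10, 10)
4Q: (10, 10) + (5, 5). λ = (5 - 10)/(5 - 10) ≡ 8/8 mod 13. 8⁻¹ ≡ 5 (mod 13), so λ ≡ 1.
  x = λ² - 10 - 5 = 1 - 15 ≡ 12; y = λ·(10 - 12) - 10 ≡ 1. → (12, 1)
5Q: (12, 1) + (5, 5). λ = (5 - 1)/(5 - 12) ≡ 4/6 mod 13. 6⁻¹ ≡ 11 (mod 13), so λ ≡ 5.
  x = λ² - 12 - 5 = 25 - 17 ≡ 8; y = λ·(12 - 8) - 1 ≡ 6. → (8, 6)
6Q: (8, 6) + (5, 5). λ = (5 - 6)/(5 - 8) ≡ 12/10 mod 13. 10⁻¹ ≡ 4 (mod 13), so λ ≡ 9.
  x = λ² - 8 - 5 = 81 - 13 ≡ 3; y = λ·(8 - 3) - 6 ≡ 0. → (3, 0)
7Q: (3, 0) + (5, 5). λ = (5 - 0)/(5 - 3) ≡ 5/2 mod 13. 2⁻¹ ≡ 7 (mod 13) since 2·7 = 14 ≡ 1, so λ ≡ 9.
  x = λ² - 3 - 5 = 81 - 8 ≡ 8; y = λ·(3 - 8) - 0 ≡ 7. → (8, 7)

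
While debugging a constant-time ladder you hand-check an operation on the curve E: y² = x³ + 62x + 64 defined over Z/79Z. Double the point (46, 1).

(37, 9)

tangent at (46, 1): λ = (3·46² + 62)/(2·1) ≡ 11/2. 2⁻¹ ≡ 40 (mod 79) since 2·40 = 80 ≡ 1, so λ ≡ 11·40 ≡ 45.
  x = λ² - 46 - 46 = 2025 - 92 ≡ 37; y = λ·(46 - 37) - 1 ≡ 9. → (37, 9)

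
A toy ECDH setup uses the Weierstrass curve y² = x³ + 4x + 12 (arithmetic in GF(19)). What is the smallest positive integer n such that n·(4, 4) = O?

12

2P: tangent at (4, 4): λ = (3·4² + 4)/(2·4) ≡ 14/8. 8⁻¹ ≡ 12 (mod 19), so λ ≡ 14·12 ≡ 16.
  x = λ² - 4 - 4 = 256 - 8 ≡ 1; y = λ·(4 - 1) - 4 ≡ 6. → (1, 6)
3P: (1, 6) + (4, 4). λ = (4 - 6)/(4 - 1) ≡ 17/3 mod 19. 3⁻¹ ≡ 13 (mod 19) since 3·13 = 39 ≡ 1, so λ ≡ 12.
  x = λ² - 1 - 4 = 144 - 5 ≡ 6; y = λ·(1 - 6) - 6 ≡ 10. → (6, 10)
4P: (6, 10) + (4, 4). λ = (4 - 10)/(4 - 6) ≡ 13/17 mod 19. 17⁻¹ ≡ 9 (mod 19), so λ ≡ 3.
  x = λ² - 6 - 4 = 9 - 10 ≡ 18; y = λ·(6 - 18) - 10 ≡ 11. → (18, 11)
5P: (18, 11) + (4, 4). λ = (4 - 11)/(4 - 18) ≡ 12/5 mod 19. 5⁻¹ ≡ 4 (mod 19), so λ ≡ 10.
  x = λ² - 18 - 4 = 100 - 22 ≡ 2; y = λ·(18 - 2) - 11 ≡ 16. → (2, 16)
6P: (2, 16) + (4, 4). λ = (4 - 16)/(4 - 2) ≡ 7/2 mod 19. 2⁻¹ ≡ 10 (mod 19), so λ ≡ 13.
  x = λ² - 2 - 4 = 169 - 6 ≡ 11; y = λ·(2 - 11) - 16 ≡ 0. → (11, 0)
7P: (11, 0) + (4, 4). λ = (4 - 0)/(4 - 11) ≡ 4/12 mod 19. 12⁻¹ ≡ 8 (mod 19) since 12·8 = 96 ≡ 1, so λ ≡ 13.
  x = λ² - 11 - 4 = 169 - 15 ≡ 2; y = λ·(11 - 2) - 0 ≡ 3. → (2, 3)
8P: (2, 3) + (4, 4). λ = (4 - 3)/(4 - 2) ≡ 1/2 mod 19. 2⁻¹ ≡ 10 (mod 19) since 2·10 = 20 ≡ 1, so λ ≡ 10.
  x = λ² - 2 - 4 = 100 - 6 ≡ 18; y = λ·(2 - 18) - 3 ≡ 8. → (18, 8)
9P: (18, 8) + (4, 4). λ = (4 - 8)/(4 - 18) ≡ 15/5 mod 19. 5⁻¹ ≡ 4 (mod 19), so λ ≡ 3.
  x = λ² - 18 - 4 = 9 - 22 ≡ 6; y = λ·(18 - 6) - 8 ≡ 9. → (6, 9)
10P: (6, 9) + (4, 4). λ = (4 - 9)/(4 - 6) ≡ 14/17 mod 19. 17⁻¹ ≡ 9 (mod 19), so λ ≡ 12.
  x = λ² - 6 - 4 = 144 - 10 ≡ 1; y = λ·(6 - 1) - 9 ≡ 13. → (1, 13)
11P: (1, 13) + (4, 4). λ = (4 - 13)/(4 - 1) ≡ 10/3 mod 19. 3⁻¹ ≡ 13 (mod 19), so λ ≡ 16.
  x = λ² - 1 - 4 = 256 - 5 ≡ 4; y = λ·(1 - 4) - 13 ≡ 15. → (4, 15)
12P: (4, 15) + (4, 4): same x and y₁ ≡ -y₂, so the sum is O.
12P = O, so the order is 12.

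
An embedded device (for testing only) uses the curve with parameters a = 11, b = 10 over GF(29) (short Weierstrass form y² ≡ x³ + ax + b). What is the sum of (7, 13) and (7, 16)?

The two points share x = 7 and their y-coordinates satisfy 13 + 16 ≡ 0 (mod 29), so they are inverses. Their sum is ∞.

O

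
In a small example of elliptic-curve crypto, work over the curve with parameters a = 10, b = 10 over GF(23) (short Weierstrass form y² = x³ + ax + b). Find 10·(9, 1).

Write G = (9, 1).
Double-and-add on 10 = (1010)₂. Start with G = (9, 1) for the leading 1-bit.
double: tangent at (9, 1): λ = (3·9² + 10)/(2·1) ≡ 0/2. 2⁻¹ ≡ 12 (mod 23) since 2·12 = 24 ≡ 1, so λ ≡ 0·12 ≡ 0.
  x = λ² - 9 - 9 = 0 - 18 ≡ 5; y = λ·(9 - 5) - 1 ≡ 22. → (5, 22)
double: tangent at (5, 22): λ = (3·5² + 10)/(2·22) ≡ 16/21. 21⁻¹ ≡ 11 (mod 23) since 21·11 = 231 ≡ 1, so λ ≡ 16·11 ≡ 15.
  x = λ² - 5 - 5 = 225 - 10 ≡ 8; y = λ·(5 - 8) - 22 ≡ 2. → (8, 2)
add G: (8, 2) + (9, 1). λ = (1 - 2)/(9 - 8) ≡ 22/1 mod 23. 1⁻¹ ≡ 1 (mod 23), so λ ≡ 22.
  x = λ² - 8 - 9 = 484 - 17 ≡ 7; y = λ·(8 - 7) - 2 ≡ 20. → (7, 20)
double: tangent at (7, 20): λ = (3·7² + 10)/(2·20) ≡ 19/17. 17⁻¹ ≡ 19 (mod 23), so λ ≡ 19·19 ≡ 16.
  x = λ² - 7 - 7 = 256 - 14 ≡ 12; y = λ·(7 - 12) - 20 ≡ 15. → (12, 15)

(12, 15)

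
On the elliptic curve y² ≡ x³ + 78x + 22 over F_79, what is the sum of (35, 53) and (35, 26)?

The two points share x = 35 and their y-coordinates satisfy 53 + 26 ≡ 0 (mod 79), so they are inverses. Their sum is O.

O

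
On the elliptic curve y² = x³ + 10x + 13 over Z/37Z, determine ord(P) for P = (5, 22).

11

2P: tangent at (5, 22): λ = (3·5² + 10)/(2·22) ≡ 11/7. 7⁻¹ ≡ 16 (mod 37) since 7·16 = 112 ≡ 1, so λ ≡ 11·16 ≡ 28.
  x = λ² - 5 - 5 = 784 - 10 ≡ 34; y = λ·(5 - 34) - 22 ≡ 17. → (34, 17)
3P: (34, 17) + (5, 22). λ = (22 - 17)/(5 - 34) ≡ 5/8 mod 37. 8⁻¹ ≡ 14 (mod 37) since 8·14 = 112 ≡ 1, so λ ≡ 33.
  x = λ² - 34 - 5 = 1089 - 39 ≡ 14; y = λ·(34 - 14) - 17 ≡ 14. → (14, 14)
4P: (14, 14) + (5, 22). λ = (22 - 14)/(5 - 14) ≡ 8/28 mod 37. 28⁻¹ ≡ 4 (mod 37) since 28·4 = 112 ≡ 1, so λ ≡ 32.
  x = λ² - 14 - 5 = 1024 - 19 ≡ 6; y = λ·(14 - 6) - 14 ≡ 20. → (6, 20)
5P: (6, 20) + (5, 22). λ = (22 - 20)/(5 - 6) ≡ 2/36 mod 37. 36⁻¹ ≡ 36 (mod 37), so λ ≡ 35.
  x = λ² - 6 - 5 = 1225 - 11 ≡ 30; y = λ·(6 - 30) - 20 ≡ 28. → (30, 28)
6P: (30, 28) + (5, 22). λ = (22 - 28)/(5 - 30) ≡ 31/12 mod 37. 12⁻¹ ≡ 34 (mod 37), so λ ≡ 18.
  x = λ² - 30 - 5 = 324 - 35 ≡ 30; y = λ·(30 - 30) - 28 ≡ 9. → (30, 9)
7P: (30, 9) + (5, 22). λ = (22 - 9)/(5 - 30) ≡ 13/12 mod 37. 12⁻¹ ≡ 34 (mod 37) since 12·34 = 408 ≡ 1, so λ ≡ 35.
  x = λ² - 30 - 5 = 1225 - 35 ≡ 6; y = λ·(30 - 6) - 9 ≡ 17. → (6, 17)
8P: (6, 17) + (5, 22). λ = (22 - 17)/(5 - 6) ≡ 5/36 mod 37. 36⁻¹ ≡ 36 (mod 37), so λ ≡ 32.
  x = λ² - 6 - 5 = 1024 - 11 ≡ 14; y = λ·(6 - 14) - 17 ≡ 23. → (14, 23)
9P: (14, 23) + (5, 22). λ = (22 - 23)/(5 - 14) ≡ 36/28 mod 37. 28⁻¹ ≡ 4 (mod 37), so λ ≡ 33.
  x = λ² - 14 - 5 = 1089 - 19 ≡ 34; y = λ·(14 - 34) - 23 ≡ 20. → (34, 20)
10P: (34, 20) + (5, 22). λ = (22 - 20)/(5 - 34) ≡ 2/8 mod 37. 8⁻¹ ≡ 14 (mod 37) since 8·14 = 112 ≡ 1, so λ ≡ 28.
  x = λ² - 34 - 5 = 784 - 39 ≡ 5; y = λ·(34 - 5) - 20 ≡ 15. → (5, 15)
11P: (5, 15) + (5, 22): same x and y₁ ≡ -y₂, so the sum is the point at infinity.
11P = the point at infinity, so the order is 11.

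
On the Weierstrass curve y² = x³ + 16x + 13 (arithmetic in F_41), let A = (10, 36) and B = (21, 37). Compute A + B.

(30, 33)

(10, 36) + (21, 37). λ = (37 - 36)/(21 - 10) ≡ 1/11 mod 41. 11⁻¹ ≡ 15 (mod 41), so λ ≡ 15.
  x = λ² - 10 - 21 = 225 - 31 ≡ 30; y = λ·(10 - 30) - 36 ≡ 33. → (30, 33)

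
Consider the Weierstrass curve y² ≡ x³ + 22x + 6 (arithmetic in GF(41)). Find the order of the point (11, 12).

2P: tangent at (11, 12): λ = (3·11² + 22)/(2·12) ≡ 16/24. 24⁻¹ ≡ 12 (mod 41) since 24·12 = 288 ≡ 1, so λ ≡ 16·12 ≡ 28.
  x = λ² - 11 - 11 = 784 - 22 ≡ 24; y = λ·(11 - 24) - 12 ≡ 34. → (24, 34)
3P: (24, 34) + (11, 12). λ = (12 - 34)/(11 - 24) ≡ 19/28 mod 41. 28⁻¹ ≡ 22 (mod 41), so λ ≡ 8.
  x = λ² - 24 - 11 = 64 - 35 ≡ 29; y = λ·(24 - 29) - 34 ≡ 8. → (29, 8)
4P: (29, 8) + (11, 12). λ = (12 - 8)/(11 - 29) ≡ 4/23 mod 41. 23⁻¹ ≡ 25 (mod 41), so λ ≡ 18.
  x = λ² - 29 - 11 = 324 - 40 ≡ 38; y = λ·(29 - 38) - 8 ≡ 35. → (38, 35)
5P: (38, 35) + (11, 12). λ = (12 - 35)/(11 - 38) ≡ 18/14 mod 41. 14⁻¹ ≡ 3 (mod 41), so λ ≡ 13.
  x = λ² - 38 - 11 = 169 - 49 ≡ 38; y = λ·(38 - 38) - 35 ≡ 6. → (38, 6)
6P: (38, 6) + (11, 12). λ = (12 - 6)/(11 - 38) ≡ 6/14 mod 41. 14⁻¹ ≡ 3 (mod 41) since 14·3 = 42 ≡ 1, so λ ≡ 18.
  x = λ² - 38 - 11 = 324 - 49 ≡ 29; y = λ·(38 - 29) - 6 ≡ 33. → (29, 33)
7P: (29, 33) + (11, 12). λ = (12 - 33)/(11 - 29) ≡ 20/23 mod 41. 23⁻¹ ≡ 25 (mod 41) since 23·25 = 575 ≡ 1, so λ ≡ 8.
  x = λ² - 29 - 11 = 64 - 40 ≡ 24; y = λ·(29 - 24) - 33 ≡ 7. → (24, 7)
8P: (24, 7) + (11, 12). λ = (12 - 7)/(11 - 24) ≡ 5/28 mod 41. 28⁻¹ ≡ 22 (mod 41) since 28·22 = 616 ≡ 1, so λ ≡ 28.
  x = λ² - 24 - 11 = 784 - 35 ≡ 11; y = λ·(24 - 11) - 7 ≡ 29. → (11, 29)
9P: (11, 29) + (11, 12): same x and y₁ ≡ -y₂, so the sum is ∞.
9P = ∞, so the order is 9.

9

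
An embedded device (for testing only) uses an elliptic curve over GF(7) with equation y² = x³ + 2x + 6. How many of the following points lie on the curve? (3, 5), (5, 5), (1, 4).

(3, 5): 5² ≡ 4, rhs ≡ 4 → on.
(5, 5): 5² ≡ 4, rhs ≡ 1 → off.
(1, 4): 4² ≡ 2, rhs ≡ 2 → on.

2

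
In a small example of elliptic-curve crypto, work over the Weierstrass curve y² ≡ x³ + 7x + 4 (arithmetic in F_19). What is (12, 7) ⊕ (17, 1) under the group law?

(15, 8)

(12, 7) + (17, 1). λ = (1 - 7)/(17 - 12) ≡ 13/5 mod 19. 5⁻¹ ≡ 4 (mod 19) since 5·4 = 20 ≡ 1, so λ ≡ 14.
  x = λ² - 12 - 17 = 196 - 29 ≡ 15; y = λ·(12 - 15) - 7 ≡ 8. → (15, 8)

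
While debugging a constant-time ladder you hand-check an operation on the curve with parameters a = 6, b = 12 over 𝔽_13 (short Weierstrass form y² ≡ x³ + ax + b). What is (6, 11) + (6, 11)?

(4, 10)

tangent at (6, 11): λ = (3·6² + 6)/(2·11) ≡ 10/9. 9⁻¹ ≡ 3 (mod 13) since 9·3 = 27 ≡ 1, so λ ≡ 10·3 ≡ 4.
  x = λ² - 6 - 6 = 16 - 12 ≡ 4; y = λ·(6 - 4) - 11 ≡ 10. → (4, 10)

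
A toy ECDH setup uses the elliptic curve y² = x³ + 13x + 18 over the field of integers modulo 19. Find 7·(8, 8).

Write P = (8, 8).
Repeated addition: build up to 7P.
2P: tangent at (8, 8): λ = (3·8² + 13)/(2·8) ≡ 15/16. 16⁻¹ ≡ 6 (mod 19), so λ ≡ 15·6 ≡ 14.
  x = λ² - 8 - 8 = 196 - 16 ≡ 9; y = λ·(8 - 9) - 8 ≡ 16. → (9, 16)
3P: (9, 16) + (8, 8). λ = (8 - 16)/(8 - 9) ≡ 11/18 mod 19. 18⁻¹ ≡ 18 (mod 19), so λ ≡ 8.
  x = λ² - 9 - 8 = 64 - 17 ≡ 9; y = λ·(9 - 9) - 16 ≡ 3. → (9, 3)
4P: (9, 3) + (8, 8). λ = (8 - 3)/(8 - 9) ≡ 5/18 mod 19. 18⁻¹ ≡ 18 (mod 19), so λ ≡ 14.
  x = λ² - 9 - 8 = 196 - 17 ≡ 8; y = λ·(9 - 8) - 3 ≡ 11. → (8, 11)
5P: (8, 11) + (8, 8): same x and y₁ ≡ -y₂, so the sum is O.
6P: O + (8, 8) = (8, 8) (identity).
7P: tangent at (8, 8): λ = (3·8² + 13)/(2·8) ≡ 15/16. 16⁻¹ ≡ 6 (mod 19), so λ ≡ 15·6 ≡ 14.
  x = λ² - 8 - 8 = 196 - 16 ≡ 9; y = λ·(8 - 9) - 8 ≡ 16. → (9, 16)

(9, 16)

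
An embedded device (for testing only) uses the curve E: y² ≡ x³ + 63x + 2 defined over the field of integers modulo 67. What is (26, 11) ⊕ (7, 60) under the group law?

(26, 11) + (7, 60). λ = (60 - 11)/(7 - 26) ≡ 49/48 mod 67. 48⁻¹ ≡ 7 (mod 67), so λ ≡ 8.
  x = λ² - 26 - 7 = 64 - 33 ≡ 31; y = λ·(26 - 31) - 11 ≡ 16. → (31, 16)

(31, 16)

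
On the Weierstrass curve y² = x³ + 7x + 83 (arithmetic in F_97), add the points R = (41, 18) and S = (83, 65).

(41, 18) + (83, 65). λ = (65 - 18)/(83 - 41) ≡ 47/42 mod 97. 42⁻¹ ≡ 67 (mod 97), so λ ≡ 45.
  x = λ² - 41 - 83 = 2025 - 124 ≡ 58; y = λ·(41 - 58) - 18 ≡ 90. → (58, 90)

(58, 90)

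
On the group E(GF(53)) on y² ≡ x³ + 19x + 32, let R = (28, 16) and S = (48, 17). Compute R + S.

(41, 39)

(28, 16) + (48, 17). λ = (17 - 16)/(48 - 28) ≡ 1/20 mod 53. 20⁻¹ ≡ 8 (mod 53) since 20·8 = 160 ≡ 1, so λ ≡ 8.
  x = λ² - 28 - 48 = 64 - 76 ≡ 41; y = λ·(28 - 41) - 16 ≡ 39. → (41, 39)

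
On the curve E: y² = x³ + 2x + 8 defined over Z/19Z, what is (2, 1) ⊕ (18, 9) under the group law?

(2, 1) + (18, 9). λ = (9 - 1)/(18 - 2) ≡ 8/16 mod 19. 16⁻¹ ≡ 6 (mod 19), so λ ≡ 10.
  x = λ² - 2 - 18 = 100 - 20 ≡ 4; y = λ·(2 - 4) - 1 ≡ 17. → (4, 17)

(4, 17)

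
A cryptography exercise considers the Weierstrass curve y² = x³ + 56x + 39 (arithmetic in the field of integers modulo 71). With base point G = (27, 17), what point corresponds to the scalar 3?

(27, 54)

Repeated addition: build up to 3G.
2G: tangent at (27, 17): λ = (3·27² + 56)/(2·17) ≡ 42/34. 34⁻¹ ≡ 23 (mod 71), so λ ≡ 42·23 ≡ 43.
  x = λ² - 27 - 27 = 1849 - 54 ≡ 20; y = λ·(27 - 20) - 17 ≡ 0. → (20, 0)
3G: (20, 0) + (27, 17). λ = (17 - 0)/(27 - 20) ≡ 17/7 mod 71. 7⁻¹ ≡ 61 (mod 71), so λ ≡ 43.
  x = λ² - 20 - 27 = 1849 - 47 ≡ 27; y = λ·(20 - 27) - 0 ≡ 54. → (27, 54)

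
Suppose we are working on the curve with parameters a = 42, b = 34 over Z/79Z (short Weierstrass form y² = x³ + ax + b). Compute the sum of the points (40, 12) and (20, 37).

(65, 39)

(40, 12) + (20, 37). λ = (37 - 12)/(20 - 40) ≡ 25/59 mod 79. 59⁻¹ ≡ 75 (mod 79) since 59·75 = 4425 ≡ 1, so λ ≡ 58.
  x = λ² - 40 - 20 = 3364 - 60 ≡ 65; y = λ·(40 - 65) - 12 ≡ 39. → (65, 39)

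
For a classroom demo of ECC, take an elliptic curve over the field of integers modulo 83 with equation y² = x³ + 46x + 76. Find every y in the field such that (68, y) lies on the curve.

x³ + 46x + 76 = 317636 ≡ 78 (mod 83).
Square roots of 78 mod 83: 24 and 59 (since 24² = 576 ≡ 78).

24, 59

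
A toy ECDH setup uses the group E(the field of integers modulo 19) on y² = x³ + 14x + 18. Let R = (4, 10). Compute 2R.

tangent at (4, 10): λ = (3·4² + 14)/(2·10) ≡ 5/1. 1⁻¹ ≡ 1 (mod 19) since 1·1 = 1 ≡ 1, so λ ≡ 5·1 ≡ 5.
  x = λ² - 4 - 4 = 25 - 8 ≡ 17; y = λ·(4 - 17) - 10 ≡ 1. → (17, 1)

(17, 1)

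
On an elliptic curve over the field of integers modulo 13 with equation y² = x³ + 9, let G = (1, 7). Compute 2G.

tangent at (1, 7): λ = (3·1² + 0)/(2·7) ≡ 3/1. 1⁻¹ ≡ 1 (mod 13), so λ ≡ 3·1 ≡ 3.
  x = λ² - 1 - 1 = 9 - 2 ≡ 7; y = λ·(1 - 7) - 7 ≡ 1. → (7, 1)

(7, 1)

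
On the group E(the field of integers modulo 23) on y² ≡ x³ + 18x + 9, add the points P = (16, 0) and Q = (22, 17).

(16, 0) + (22, 17). λ = (17 - 0)/(22 - 16) ≡ 17/6 mod 23. 6⁻¹ ≡ 4 (mod 23) since 6·4 = 24 ≡ 1, so λ ≡ 22.
  x = λ² - 16 - 22 = 484 - 38 ≡ 9; y = λ·(16 - 9) - 0 ≡ 16. → (9, 16)

(9, 16)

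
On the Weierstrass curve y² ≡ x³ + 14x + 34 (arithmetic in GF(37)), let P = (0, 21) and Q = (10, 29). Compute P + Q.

(0, 21) + (10, 29). λ = (29 - 21)/(10 - 0) ≡ 8/10 mod 37. 10⁻¹ ≡ 26 (mod 37), so λ ≡ 23.
  x = λ² - 0 - 10 = 529 - 10 ≡ 1; y = λ·(0 - 1) - 21 ≡ 30. → (1, 30)

(1, 30)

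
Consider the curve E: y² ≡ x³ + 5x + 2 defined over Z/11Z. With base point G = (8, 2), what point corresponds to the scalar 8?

Repeated addition: build up to 8G.
2G: tangent at (8, 2): λ = (3·8² + 5)/(2·2) ≡ 10/4. 4⁻¹ ≡ 3 (mod 11) since 4·3 = 12 ≡ 1, so λ ≡ 10·3 ≡ 8.
  x = λ² - 8 - 8 = 64 - 16 ≡ 4; y = λ·(8 - 4) - 2 ≡ 8. → (4, 8)
3G: (4, 8) + (8, 2). λ = (2 - 8)/(8 - 4) ≡ 5/4 mod 11. 4⁻¹ ≡ 3 (mod 11) since 4·3 = 12 ≡ 1, so λ ≡ 4.
  x = λ² - 4 - 8 = 16 - 12 ≡ 4; y = λ·(4 - 4) - 8 ≡ 3. → (4, 3)
4G: (4, 3) + (8, 2). λ = (2 - 3)/(8 - 4) ≡ 10/4 mod 11. 4⁻¹ ≡ 3 (mod 11) since 4·3 = 12 ≡ 1, so λ ≡ 8.
  x = λ² - 4 - 8 = 64 - 12 ≡ 8; y = λ·(4 - 8) - 3 ≡ 9. → (8, 9)
5G: (8, 9) + (8, 2): same x and y₁ ≡ -y₂, so the sum is O.
6G: O + (8, 2) = (8, 2) (identity).
7G: tangent at (8, 2): λ = (3·8² + 5)/(2·2) ≡ 10/4. 4⁻¹ ≡ 3 (mod 11) since 4·3 = 12 ≡ 1, so λ ≡ 10·3 ≡ 8.
  x = λ² - 8 - 8 = 64 - 16 ≡ 4; y = λ·(8 - 4) - 2 ≡ 8. → (4, 8)
8G: (4, 8) + (8, 2). λ = (2 - 8)/(8 - 4) ≡ 5/4 mod 11. 4⁻¹ ≡ 3 (mod 11), so λ ≡ 4.
  x = λ² - 4 - 8 = 16 - 12 ≡ 4; y = λ·(4 - 4) - 8 ≡ 3. → (4, 3)

(4, 3)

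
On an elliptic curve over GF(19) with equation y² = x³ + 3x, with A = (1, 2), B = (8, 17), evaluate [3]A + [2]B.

First 3A:
Repeated addition: build up to 3A.
2A: tangent at (1, 2): λ = (3·1² + 3)/(2·2) ≡ 6/4. 4⁻¹ ≡ 5 (mod 19), so λ ≡ 6·5 ≡ 11.
  x = λ² - 1 - 1 = 121 - 2 ≡ 5; y = λ·(1 - 5) - 2 ≡ 11. → (5, 11)
3A: (5, 11) + (1, 2). λ = (2 - 11)/(1 - 5) ≡ 10/15 mod 19. 15⁻¹ ≡ 14 (mod 19), so λ ≡ 7.
  x = λ² - 5 - 1 = 49 - 6 ≡ 5; y = λ·(5 - 5) - 11 ≡ 8. → (5, 8)
3A = (5, 8).
Next 2B:
Repeated addition: build up to 2B.
2B: tangent at (8, 17): λ = (3·8² + 3)/(2·17) ≡ 5/15. 15⁻¹ ≡ 14 (mod 19) since 15·14 = 210 ≡ 1, so λ ≡ 5·14 ≡ 13.
  x = λ² - 8 - 8 = 169 - 16 ≡ 1; y = λ·(8 - 1) - 17 ≡ 17. → (1, 17)
2B = (1, 17).
Finally 3A + 2B:
(5, 8) + (1, 17). λ = (17 - 8)/(1 - 5) ≡ 9/15 mod 19. 15⁻¹ ≡ 14 (mod 19), so λ ≡ 12.
  x = λ² - 5 - 1 = 144 - 6 ≡ 5; y = λ·(5 - 5) - 8 ≡ 11. → (5, 11)

(5, 11)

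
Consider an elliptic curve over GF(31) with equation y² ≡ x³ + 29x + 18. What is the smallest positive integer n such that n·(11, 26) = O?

6

2P: tangent at (11, 26): λ = (3·11² + 29)/(2·26) ≡ 20/21. 21⁻¹ ≡ 3 (mod 31), so λ ≡ 20·3 ≡ 29.
  x = λ² - 11 - 11 = 841 - 22 ≡ 13; y = λ·(11 - 13) - 26 ≡ 9. → (13, 9)
3P: (13, 9) + (11, 26). λ = (26 - 9)/(11 - 13) ≡ 17/29 mod 31. 29⁻¹ ≡ 15 (mod 31) since 29·15 = 435 ≡ 1, so λ ≡ 7.
  x = λ² - 13 - 11 = 49 - 24 ≡ 25; y = λ·(13 - 25) - 9 ≡ 0. → (25, 0)
4P: (25, 0) + (11, 26). λ = (26 - 0)/(11 - 25) ≡ 26/17 mod 31. 17⁻¹ ≡ 11 (mod 31) since 17·11 = 187 ≡ 1, so λ ≡ 7.
  x = λ² - 25 - 11 = 49 - 36 ≡ 13; y = λ·(25 - 13) - 0 ≡ 22. → (13, 22)
5P: (13, 22) + (11, 26). λ = (26 - 22)/(11 - 13) ≡ 4/29 mod 31. 29⁻¹ ≡ 15 (mod 31) since 29·15 = 435 ≡ 1, so λ ≡ 29.
  x = λ² - 13 - 11 = 841 - 24 ≡ 11; y = λ·(13 - 11) - 22 ≡ 5. → (11, 5)
6P: (11, 5) + (11, 26): same x and y₁ ≡ -y₂, so the sum is O.
6P = O, so the order is 6.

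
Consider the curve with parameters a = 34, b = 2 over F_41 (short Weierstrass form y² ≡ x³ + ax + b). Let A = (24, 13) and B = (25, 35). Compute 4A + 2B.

(1, 18)

First 4A:
Repeated addition: build up to 4A.
2A: tangent at (24, 13): λ = (3·24² + 34)/(2·13) ≡ 40/26. 26⁻¹ ≡ 30 (mod 41) since 26·30 = 780 ≡ 1, so λ ≡ 40·30 ≡ 11.
  x = λ² - 24 - 24 = 121 - 48 ≡ 32; y = λ·(24 - 32) - 13 ≡ 22. → (32, 22)
3A: (32, 22) + (24, 13). λ = (13 - 22)/(24 - 32) ≡ 32/33 mod 41. 33⁻¹ ≡ 5 (mod 41), so λ ≡ 37.
  x = λ² - 32 - 24 = 1369 - 56 ≡ 1; y = λ·(32 - 1) - 22 ≡ 18. → (1, 18)
4A: (1, 18) + (24, 13). λ = (13 - 18)/(24 - 1) ≡ 36/23 mod 41. 23⁻¹ ≡ 25 (mod 41) since 23·25 = 575 ≡ 1, so λ ≡ 39.
  x = λ² - 1 - 24 = 1521 - 25 ≡ 20; y = λ·(1 - 20) - 18 ≡ 20. → (20, 20)
4A = (20, 20).
Next 2B:
Repeated addition: build up to 2B.
2B: tangent at (25, 35): λ = (3·25² + 34)/(2·35) ≡ 23/29. 29⁻¹ ≡ 17 (mod 41), so λ ≡ 23·17 ≡ 22.
  x = λ² - 25 - 25 = 484 - 50 ≡ 24; y = λ·(25 - 24) - 35 ≡ 28. → (24, 28)
2B = (24, 28).
Finally 4A + 2B:
(20, 20) + (24, 28). λ = (28 - 20)/(24 - 20) ≡ 8/4 mod 41. 4⁻¹ ≡ 31 (mod 41), so λ ≡ 2.
  x = λ² - 20 - 24 = 4 - 44 ≡ 1; y = λ·(20 - 1) - 20 ≡ 18. → (1, 18)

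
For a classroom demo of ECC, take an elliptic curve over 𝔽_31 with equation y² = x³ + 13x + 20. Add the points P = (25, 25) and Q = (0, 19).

(25, 25) + (0, 19). λ = (19 - 25)/(0 - 25) ≡ 25/6 mod 31. 6⁻¹ ≡ 26 (mod 31) since 6·26 = 156 ≡ 1, so λ ≡ 30.
  x = λ² - 25 - 0 = 900 - 25 ≡ 7; y = λ·(25 - 7) - 25 ≡ 19. → (7, 19)

(7, 19)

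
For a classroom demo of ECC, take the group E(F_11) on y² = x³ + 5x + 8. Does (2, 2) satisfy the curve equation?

yes

y² = 2² ≡ 4; x³ + 5x + 8 = 26 ≡ 4 (mod 11). 4 = 4.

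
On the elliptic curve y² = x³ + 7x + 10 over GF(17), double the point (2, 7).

tangent at (2, 7): λ = (3·2² + 7)/(2·7) ≡ 2/14. 14⁻¹ ≡ 11 (mod 17), so λ ≡ 2·11 ≡ 5.
  x = λ² - 2 - 2 = 25 - 4 ≡ 4; y = λ·(2 - 4) - 7 ≡ 0. → (4, 0)

(4, 0)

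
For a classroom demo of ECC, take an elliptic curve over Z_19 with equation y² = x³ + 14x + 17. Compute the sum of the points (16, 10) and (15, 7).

(16, 10) + (15, 7). λ = (7 - 10)/(15 - 16) ≡ 16/18 mod 19. 18⁻¹ ≡ 18 (mod 19) since 18·18 = 324 ≡ 1, so λ ≡ 3.
  x = λ² - 16 - 15 = 9 - 31 ≡ 16; y = λ·(16 - 16) - 10 ≡ 9. → (16, 9)

(16, 9)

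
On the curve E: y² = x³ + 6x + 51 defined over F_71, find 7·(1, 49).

(37, 44)

Write Q = (1, 49).
Double-and-add on 7 = (111)₂. Start with Q = (1, 49) for the leading 1-bit.
double: tangent at (1, 49): λ = (3·1² + 6)/(2·49) ≡ 9/27. 27⁻¹ ≡ 50 (mod 71), so λ ≡ 9·50 ≡ 24.
  x = λ² - 1 - 1 = 576 - 2 ≡ 6; y = λ·(1 - 6) - 49 ≡ 44. → (6, 44)
add Q: (6, 44) + (1, 49). λ = (49 - 44)/(1 - 6) ≡ 5/66 mod 71. 66⁻¹ ≡ 14 (mod 71), so λ ≡ 70.
  x = λ² - 6 - 1 = 4900 - 7 ≡ 65; y = λ·(6 - 65) - 44 ≡ 15. → (65, 15)
double: tangent at (65, 15): λ = (3·65² + 6)/(2·15) ≡ 43/30. 30⁻¹ ≡ 45 (mod 71), so λ ≡ 43·45 ≡ 18.
  x = λ² - 65 - 65 = 324 - 130 ≡ 52; y = λ·(65 - 52) - 15 ≡ 6. → (52, 6)
add Q: (52, 6) + (1, 49). λ = (49 - 6)/(1 - 52) ≡ 43/20 mod 71. 20⁻¹ ≡ 32 (mod 71) since 20·32 = 640 ≡ 1, so λ ≡ 27.
  x = λ² - 52 - 1 = 729 - 53 ≡ 37; y = λ·(52 - 37) - 6 ≡ 44. → (37, 44)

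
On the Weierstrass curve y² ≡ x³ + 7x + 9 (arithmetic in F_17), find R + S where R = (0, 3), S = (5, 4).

(0, 3) + (5, 4). λ = (4 - 3)/(5 - 0) ≡ 1/5 mod 17. 5⁻¹ ≡ 7 (mod 17), so λ ≡ 7.
  x = λ² - 0 - 5 = 49 - 5 ≡ 10; y = λ·(0 - 10) - 3 ≡ 12. → (10, 12)

(10, 12)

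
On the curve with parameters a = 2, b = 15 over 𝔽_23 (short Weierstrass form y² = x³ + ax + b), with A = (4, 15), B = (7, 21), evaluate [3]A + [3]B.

First 3A:
Repeated addition: build up to 3A.
2A: tangent at (4, 15): λ = (3·4² + 2)/(2·15) ≡ 4/7. 7⁻¹ ≡ 10 (mod 23) since 7·10 = 70 ≡ 1, so λ ≡ 4·10 ≡ 17.
  x = λ² - 4 - 4 = 289 - 8 ≡ 5; y = λ·(4 - 5) - 15 ≡ 14. → (5, 14)
3A: (5, 14) + (4, 15). λ = (15 - 14)/(4 - 5) ≡ 1/22 mod 23. 22⁻¹ ≡ 22 (mod 23), so λ ≡ 22.
  x = λ² - 5 - 4 = 484 - 9 ≡ 15; y = λ·(5 - 15) - 14 ≡ 19. → (15, 19)
3A = (15, 19).
Next 3B:
Repeated addition: build up to 3B.
2B: tangent at (7, 21): λ = (3·7² + 2)/(2·21) ≡ 11/19. 19⁻¹ ≡ 17 (mod 23), so λ ≡ 11·17 ≡ 3.
  x = λ² - 7 - 7 = 9 - 14 ≡ 18; y = λ·(7 - 18) - 21 ≡ 15. → (18, 15)
3B: (18, 15) + (7, 21). λ = (21 - 15)/(7 - 18) ≡ 6/12 mod 23. 12⁻¹ ≡ 2 (mod 23) since 12·2 = 24 ≡ 1, so λ ≡ 12.
  x = λ² - 18 - 7 = 144 - 25 ≡ 4; y = λ·(18 - 4) - 15 ≡ 15. → (4, 15)
3B = (4, 15).
Finally 3A + 3B:
(15, 19) + (4, 15). λ = (15 - 19)/(4 - 15) ≡ 19/12 mod 23. 12⁻¹ ≡ 2 (mod 23), so λ ≡ 15.
  x = λ² - 15 - 4 = 225 - 19 ≡ 22; y = λ·(15 - 22) - 19 ≡ 14. → (22, 14)

(22, 14)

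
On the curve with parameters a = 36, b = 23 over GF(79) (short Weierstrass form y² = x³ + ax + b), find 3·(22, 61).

Write P = (22, 61).
Repeated addition: build up to 3P.
2P: tangent at (22, 61): λ = (3·22² + 36)/(2·61) ≡ 66/43. 43⁻¹ ≡ 68 (mod 79) since 43·68 = 2924 ≡ 1, so λ ≡ 66·68 ≡ 64.
  x = λ² - 22 - 22 = 4096 - 44 ≡ 23; y = λ·(22 - 23) - 61 ≡ 33. → (23, 33)
3P: (23, 33) + (22, 61). λ = (61 - 33)/(22 - 23) ≡ 28/78 mod 79. 78⁻¹ ≡ 78 (mod 79), so λ ≡ 51.
  x = λ² - 23 - 22 = 2601 - 45 ≡ 28; y = λ·(23 - 28) - 33 ≡ 28. → (28, 28)

(28, 28)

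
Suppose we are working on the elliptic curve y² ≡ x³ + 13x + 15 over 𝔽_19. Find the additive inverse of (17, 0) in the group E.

(17, 0)

-(17, 0) = (17, -0 mod 19) = (17, 0).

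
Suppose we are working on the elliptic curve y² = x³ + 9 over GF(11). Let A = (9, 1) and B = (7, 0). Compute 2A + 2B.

(7, 0)

First 2A:
Repeated addition: build up to 2A.
2A: tangent at (9, 1): λ = (3·9² + 0)/(2·1) ≡ 1/2. 2⁻¹ ≡ 6 (mod 11) since 2·6 = 12 ≡ 1, so λ ≡ 1·6 ≡ 6.
  x = λ² - 9 - 9 = 36 - 18 ≡ 7; y = λ·(9 - 7) - 1 ≡ 0. → (7, 0)
2A = (7, 0).
Next 2B:
Repeated addition: build up to 2B.
2B: (7, 0) + (7, 0): same x and y₁ ≡ -y₂, so the sum is 𝒪.
2B = 𝒪.
Finally 2A + 2B:
(7, 0) + 𝒪 = (7, 0) (identity).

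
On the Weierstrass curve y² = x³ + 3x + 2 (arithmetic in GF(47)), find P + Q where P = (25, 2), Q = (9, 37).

(40, 22)

(25, 2) + (9, 37). λ = (37 - 2)/(9 - 25) ≡ 35/31 mod 47. 31⁻¹ ≡ 44 (mod 47), so λ ≡ 36.
  x = λ² - 25 - 9 = 1296 - 34 ≡ 40; y = λ·(25 - 40) - 2 ≡ 22. → (40, 22)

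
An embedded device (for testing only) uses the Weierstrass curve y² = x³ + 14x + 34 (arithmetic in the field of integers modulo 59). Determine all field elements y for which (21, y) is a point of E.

none

x³ + 14x + 34 = 9589 ≡ 31 (mod 59).
31 is a non-residue mod 59; no y exists.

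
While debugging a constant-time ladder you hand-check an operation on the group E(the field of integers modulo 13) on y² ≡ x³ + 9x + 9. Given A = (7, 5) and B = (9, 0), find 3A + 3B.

(5, 6)

First 3A:
Repeated addition: build up to 3A.
2A: tangent at (7, 5): λ = (3·7² + 9)/(2·5) ≡ 0/10. 10⁻¹ ≡ 4 (mod 13), so λ ≡ 0·4 ≡ 0.
  x = λ² - 7 - 7 = 0 - 14 ≡ 12; y = λ·(7 - 12) - 5 ≡ 8. → (12, 8)
3A: (12, 8) + (7, 5). λ = (5 - 8)/(7 - 12) ≡ 10/8 mod 13. 8⁻¹ ≡ 5 (mod 13), so λ ≡ 11.
  x = λ² - 12 - 7 = 121 - 19 ≡ 11; y = λ·(12 - 11) - 8 ≡ 3. → (11, 3)
3A = (11, 3).
Next 3B:
Repeated addition: build up to 3B.
2B: (9, 0) + (9, 0): same x and y₁ ≡ -y₂, so the sum is O.
3B: O + (9, 0) = (9, 0) (identity).
3B = (9, 0).
Finally 3A + 3B:
(11, 3) + (9, 0). λ = (0 - 3)/(9 - 11) ≡ 10/11 mod 13. 11⁻¹ ≡ 6 (mod 13), so λ ≡ 8.
  x = λ² - 11 - 9 = 64 - 20 ≡ 5; y = λ·(11 - 5) - 3 ≡ 6. → (5, 6)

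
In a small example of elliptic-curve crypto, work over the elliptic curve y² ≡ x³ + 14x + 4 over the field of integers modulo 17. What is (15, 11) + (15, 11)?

tangent at (15, 11): λ = (3·15² + 14)/(2·11) ≡ 9/5. 5⁻¹ ≡ 7 (mod 17), so λ ≡ 9·7 ≡ 12.
  x = λ² - 15 - 15 = 144 - 30 ≡ 12; y = λ·(15 - 12) - 11 ≡ 8. → (12, 8)

(12, 8)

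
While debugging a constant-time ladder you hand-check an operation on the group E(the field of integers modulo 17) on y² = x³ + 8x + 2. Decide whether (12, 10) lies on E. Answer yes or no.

no

y² = 10² ≡ 15; x³ + 8x + 2 = 1826 ≡ 7 (mod 17). 15 ≠ 7.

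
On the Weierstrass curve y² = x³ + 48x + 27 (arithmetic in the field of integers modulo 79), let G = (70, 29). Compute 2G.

tangent at (70, 29): λ = (3·70² + 48)/(2·29) ≡ 54/58. 58⁻¹ ≡ 15 (mod 79) since 58·15 = 870 ≡ 1, so λ ≡ 54·15 ≡ 20.
  x = λ² - 70 - 70 = 400 - 140 ≡ 23; y = λ·(70 - 23) - 29 ≡ 42. → (23, 42)

(23, 42)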